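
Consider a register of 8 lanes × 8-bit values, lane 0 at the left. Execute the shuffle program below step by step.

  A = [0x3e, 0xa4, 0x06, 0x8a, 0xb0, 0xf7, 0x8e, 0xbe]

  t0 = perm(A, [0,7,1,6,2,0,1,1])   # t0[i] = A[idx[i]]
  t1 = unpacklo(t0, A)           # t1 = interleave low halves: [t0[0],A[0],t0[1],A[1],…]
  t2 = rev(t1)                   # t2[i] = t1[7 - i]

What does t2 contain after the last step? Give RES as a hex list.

RES = [ 0x8a  0x8e  0x06  0xa4  0xa4  0xbe  0x3e  0x3e ]

t0 = [0x3e, 0xbe, 0xa4, 0x8e, 0x06, 0x3e, 0xa4, 0xa4]
t1 = [0x3e, 0x3e, 0xbe, 0xa4, 0xa4, 0x06, 0x8e, 0x8a]
t2 = [0x8a, 0x8e, 0x06, 0xa4, 0xa4, 0xbe, 0x3e, 0x3e]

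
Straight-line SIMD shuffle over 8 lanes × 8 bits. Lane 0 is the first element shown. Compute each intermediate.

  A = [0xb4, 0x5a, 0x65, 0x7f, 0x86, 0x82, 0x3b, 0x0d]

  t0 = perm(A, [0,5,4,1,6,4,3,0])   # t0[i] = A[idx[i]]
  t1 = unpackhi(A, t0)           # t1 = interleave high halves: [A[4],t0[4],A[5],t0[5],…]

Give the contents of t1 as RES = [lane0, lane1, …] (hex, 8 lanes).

RES = [0x86, 0x3b, 0x82, 0x86, 0x3b, 0x7f, 0x0d, 0xb4]

→ t0 |b4|82|86|5a|3b|86|7f|b4|
→ t1 |86|3b|82|86|3b|7f|0d|b4|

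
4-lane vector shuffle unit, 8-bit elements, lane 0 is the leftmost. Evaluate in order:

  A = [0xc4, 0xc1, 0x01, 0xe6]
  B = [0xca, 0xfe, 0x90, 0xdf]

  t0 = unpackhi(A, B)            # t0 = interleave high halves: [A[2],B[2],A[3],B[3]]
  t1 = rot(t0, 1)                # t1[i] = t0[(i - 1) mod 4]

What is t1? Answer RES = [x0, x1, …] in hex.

t0 = [0x01, 0x90, 0xe6, 0xdf]
t1 = [0xdf, 0x01, 0x90, 0xe6]

RES = [ 0xdf  0x01  0x90  0xe6 ]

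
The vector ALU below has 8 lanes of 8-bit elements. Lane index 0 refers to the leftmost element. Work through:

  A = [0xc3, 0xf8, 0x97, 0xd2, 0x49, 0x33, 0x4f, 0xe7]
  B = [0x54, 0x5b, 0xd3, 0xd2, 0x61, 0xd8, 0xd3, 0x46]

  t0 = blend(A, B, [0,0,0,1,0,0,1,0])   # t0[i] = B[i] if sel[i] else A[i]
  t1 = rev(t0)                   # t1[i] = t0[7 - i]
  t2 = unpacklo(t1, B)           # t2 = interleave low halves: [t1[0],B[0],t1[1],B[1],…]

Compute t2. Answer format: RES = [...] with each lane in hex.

RES = [0xe7, 0x54, 0xd3, 0x5b, 0x33, 0xd3, 0x49, 0xd2]

t0 = [0xc3, 0xf8, 0x97, 0xd2, 0x49, 0x33, 0xd3, 0xe7]
t1 = [0xe7, 0xd3, 0x33, 0x49, 0xd2, 0x97, 0xf8, 0xc3]
t2 = [0xe7, 0x54, 0xd3, 0x5b, 0x33, 0xd3, 0x49, 0xd2]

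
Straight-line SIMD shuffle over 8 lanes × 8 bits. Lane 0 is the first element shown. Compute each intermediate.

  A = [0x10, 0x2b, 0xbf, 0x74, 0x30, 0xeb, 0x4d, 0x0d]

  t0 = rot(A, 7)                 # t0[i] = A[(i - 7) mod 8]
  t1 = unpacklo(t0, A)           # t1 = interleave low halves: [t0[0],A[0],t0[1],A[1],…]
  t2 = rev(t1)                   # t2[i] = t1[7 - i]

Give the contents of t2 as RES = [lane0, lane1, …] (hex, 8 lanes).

→ t0 |2b|bf|74|30|eb|4d|0d|10|
→ t1 |2b|10|bf|2b|74|bf|30|74|
→ t2 |74|30|bf|74|2b|bf|10|2b|

RES = [0x74, 0x30, 0xbf, 0x74, 0x2b, 0xbf, 0x10, 0x2b]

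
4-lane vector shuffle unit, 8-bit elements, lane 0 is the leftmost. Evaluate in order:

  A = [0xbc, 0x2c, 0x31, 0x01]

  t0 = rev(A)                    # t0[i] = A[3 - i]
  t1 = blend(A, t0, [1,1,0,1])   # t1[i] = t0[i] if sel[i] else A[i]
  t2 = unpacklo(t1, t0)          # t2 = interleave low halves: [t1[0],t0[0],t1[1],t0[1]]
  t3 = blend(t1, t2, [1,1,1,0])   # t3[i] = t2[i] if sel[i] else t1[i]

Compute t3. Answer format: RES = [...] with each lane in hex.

RES = [ 0x01  0x01  0x31  0xbc ]

t0 = [0x01, 0x31, 0x2c, 0xbc]
t1 = [0x01, 0x31, 0x31, 0xbc]
t2 = [0x01, 0x01, 0x31, 0x31]
t3 = [0x01, 0x01, 0x31, 0xbc]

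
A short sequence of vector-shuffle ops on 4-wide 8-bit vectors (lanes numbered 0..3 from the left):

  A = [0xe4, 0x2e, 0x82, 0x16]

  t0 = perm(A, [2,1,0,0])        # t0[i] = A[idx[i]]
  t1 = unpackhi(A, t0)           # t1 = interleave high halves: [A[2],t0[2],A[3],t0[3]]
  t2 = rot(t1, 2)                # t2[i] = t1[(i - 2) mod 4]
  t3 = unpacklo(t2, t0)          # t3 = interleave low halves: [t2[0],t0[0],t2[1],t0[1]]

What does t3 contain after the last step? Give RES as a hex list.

  t0: 82 2e e4 e4
  t1: 82 e4 16 e4
  t2: 16 e4 82 e4
  t3: 16 82 e4 2e

RES = [ 0x16  0x82  0xe4  0x2e ]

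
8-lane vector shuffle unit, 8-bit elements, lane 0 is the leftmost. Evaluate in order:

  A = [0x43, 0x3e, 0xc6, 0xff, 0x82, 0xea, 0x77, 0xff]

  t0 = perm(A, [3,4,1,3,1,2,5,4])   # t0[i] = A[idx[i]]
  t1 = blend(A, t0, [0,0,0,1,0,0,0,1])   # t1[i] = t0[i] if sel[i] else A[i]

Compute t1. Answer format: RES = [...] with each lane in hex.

t0 = [0xff, 0x82, 0x3e, 0xff, 0x3e, 0xc6, 0xea, 0x82]
t1 = [0x43, 0x3e, 0xc6, 0xff, 0x82, 0xea, 0x77, 0x82]

RES = [ 0x43  0x3e  0xc6  0xff  0x82  0xea  0x77  0x82 ]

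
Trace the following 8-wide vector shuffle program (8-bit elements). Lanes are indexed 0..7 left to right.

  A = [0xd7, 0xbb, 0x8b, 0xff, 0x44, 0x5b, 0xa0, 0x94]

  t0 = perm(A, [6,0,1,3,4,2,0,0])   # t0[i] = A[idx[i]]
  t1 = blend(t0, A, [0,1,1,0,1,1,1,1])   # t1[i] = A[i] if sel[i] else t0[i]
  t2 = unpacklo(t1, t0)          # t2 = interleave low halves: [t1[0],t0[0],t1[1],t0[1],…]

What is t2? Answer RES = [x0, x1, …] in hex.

  t0: a0 d7 bb ff 44 8b d7 d7
  t1: a0 bb 8b ff 44 5b a0 94
  t2: a0 a0 bb d7 8b bb ff ff

RES = [ 0xa0  0xa0  0xbb  0xd7  0x8b  0xbb  0xff  0xff ]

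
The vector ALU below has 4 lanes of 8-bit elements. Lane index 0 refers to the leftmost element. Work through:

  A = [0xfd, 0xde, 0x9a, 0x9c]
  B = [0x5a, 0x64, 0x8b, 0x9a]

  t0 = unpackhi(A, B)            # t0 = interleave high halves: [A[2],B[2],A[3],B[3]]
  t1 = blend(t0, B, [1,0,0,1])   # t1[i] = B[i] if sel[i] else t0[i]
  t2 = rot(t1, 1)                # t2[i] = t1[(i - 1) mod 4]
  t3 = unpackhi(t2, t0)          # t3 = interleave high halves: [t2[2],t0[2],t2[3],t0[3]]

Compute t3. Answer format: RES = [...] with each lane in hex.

t0 = [0x9a, 0x8b, 0x9c, 0x9a]
t1 = [0x5a, 0x8b, 0x9c, 0x9a]
t2 = [0x9a, 0x5a, 0x8b, 0x9c]
t3 = [0x8b, 0x9c, 0x9c, 0x9a]

RES = [0x8b, 0x9c, 0x9c, 0x9a]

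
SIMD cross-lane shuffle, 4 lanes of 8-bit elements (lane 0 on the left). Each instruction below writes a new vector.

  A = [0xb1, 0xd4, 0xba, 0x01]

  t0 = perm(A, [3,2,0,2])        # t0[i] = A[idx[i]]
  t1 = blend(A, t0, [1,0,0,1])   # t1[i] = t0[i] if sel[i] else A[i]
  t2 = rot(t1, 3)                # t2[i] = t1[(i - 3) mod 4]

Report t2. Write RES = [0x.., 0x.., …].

→ t0 |01|ba|b1|ba|
→ t1 |01|d4|ba|ba|
→ t2 |d4|ba|ba|01|

RES = [0xd4, 0xba, 0xba, 0x01]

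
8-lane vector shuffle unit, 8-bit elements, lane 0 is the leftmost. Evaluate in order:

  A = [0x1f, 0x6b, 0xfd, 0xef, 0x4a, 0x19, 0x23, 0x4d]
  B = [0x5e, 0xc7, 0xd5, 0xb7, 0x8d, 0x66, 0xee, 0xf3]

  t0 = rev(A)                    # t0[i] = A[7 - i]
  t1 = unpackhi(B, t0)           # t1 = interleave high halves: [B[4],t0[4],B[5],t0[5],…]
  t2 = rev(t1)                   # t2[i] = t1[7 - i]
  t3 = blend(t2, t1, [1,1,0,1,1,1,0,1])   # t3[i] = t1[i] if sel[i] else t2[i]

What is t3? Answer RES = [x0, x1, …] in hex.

RES = [0x8d, 0xef, 0x6b, 0xfd, 0xee, 0x6b, 0xef, 0x1f]

  t0: 4d 23 19 4a ef fd 6b 1f
  t1: 8d ef 66 fd ee 6b f3 1f
  t2: 1f f3 6b ee fd 66 ef 8d
  t3: 8d ef 6b fd ee 6b ef 1f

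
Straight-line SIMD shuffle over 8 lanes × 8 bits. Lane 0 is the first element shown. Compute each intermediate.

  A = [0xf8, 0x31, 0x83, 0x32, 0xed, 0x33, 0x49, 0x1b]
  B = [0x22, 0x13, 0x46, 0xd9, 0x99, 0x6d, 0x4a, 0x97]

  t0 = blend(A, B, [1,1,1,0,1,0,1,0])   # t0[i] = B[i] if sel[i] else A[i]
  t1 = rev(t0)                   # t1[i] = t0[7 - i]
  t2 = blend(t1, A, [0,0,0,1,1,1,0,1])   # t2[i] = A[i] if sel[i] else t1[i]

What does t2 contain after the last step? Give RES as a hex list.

RES = [ 0x1b  0x4a  0x33  0x32  0xed  0x33  0x13  0x1b ]

  t0: 22 13 46 32 99 33 4a 1b
  t1: 1b 4a 33 99 32 46 13 22
  t2: 1b 4a 33 32 ed 33 13 1b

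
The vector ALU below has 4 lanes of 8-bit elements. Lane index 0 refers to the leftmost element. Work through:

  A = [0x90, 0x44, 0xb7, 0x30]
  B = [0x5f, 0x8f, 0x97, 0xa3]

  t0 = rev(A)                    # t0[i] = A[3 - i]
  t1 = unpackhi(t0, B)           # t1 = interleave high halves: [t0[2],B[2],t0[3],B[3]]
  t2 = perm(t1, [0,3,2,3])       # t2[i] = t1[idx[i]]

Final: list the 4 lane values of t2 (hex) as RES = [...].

  t0: 30 b7 44 90
  t1: 44 97 90 a3
  t2: 44 a3 90 a3

RES = [ 0x44  0xa3  0x90  0xa3 ]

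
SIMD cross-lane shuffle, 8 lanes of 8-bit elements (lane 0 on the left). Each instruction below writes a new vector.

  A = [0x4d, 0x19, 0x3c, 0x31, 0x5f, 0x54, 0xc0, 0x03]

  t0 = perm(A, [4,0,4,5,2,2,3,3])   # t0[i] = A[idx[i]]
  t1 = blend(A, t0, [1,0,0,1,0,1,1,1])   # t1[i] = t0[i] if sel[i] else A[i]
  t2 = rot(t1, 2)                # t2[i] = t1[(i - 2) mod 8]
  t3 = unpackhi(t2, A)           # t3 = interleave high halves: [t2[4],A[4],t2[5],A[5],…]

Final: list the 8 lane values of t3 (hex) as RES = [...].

  t0: 5f 4d 5f 54 3c 3c 31 31
  t1: 5f 19 3c 54 5f 3c 31 31
  t2: 31 31 5f 19 3c 54 5f 3c
  t3: 3c 5f 54 54 5f c0 3c 03

RES = [0x3c, 0x5f, 0x54, 0x54, 0x5f, 0xc0, 0x3c, 0x03]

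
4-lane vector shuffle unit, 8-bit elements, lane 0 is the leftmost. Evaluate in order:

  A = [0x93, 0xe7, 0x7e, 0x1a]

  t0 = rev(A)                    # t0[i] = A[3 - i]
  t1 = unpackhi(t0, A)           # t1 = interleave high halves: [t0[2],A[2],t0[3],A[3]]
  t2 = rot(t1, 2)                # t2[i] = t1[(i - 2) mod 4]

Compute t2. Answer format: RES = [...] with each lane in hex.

RES = [ 0x93  0x1a  0xe7  0x7e ]

t0 = [0x1a, 0x7e, 0xe7, 0x93]
t1 = [0xe7, 0x7e, 0x93, 0x1a]
t2 = [0x93, 0x1a, 0xe7, 0x7e]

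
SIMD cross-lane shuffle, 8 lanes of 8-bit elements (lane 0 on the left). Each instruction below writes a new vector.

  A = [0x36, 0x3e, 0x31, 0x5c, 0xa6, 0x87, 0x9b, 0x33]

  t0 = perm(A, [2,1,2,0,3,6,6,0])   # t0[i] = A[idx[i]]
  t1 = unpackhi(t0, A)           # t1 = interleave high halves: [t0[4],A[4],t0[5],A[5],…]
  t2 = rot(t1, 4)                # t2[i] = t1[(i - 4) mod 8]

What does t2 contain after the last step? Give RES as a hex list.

→ t0 |31|3e|31|36|5c|9b|9b|36|
→ t1 |5c|a6|9b|87|9b|9b|36|33|
→ t2 |9b|9b|36|33|5c|a6|9b|87|

RES = [ 0x9b  0x9b  0x36  0x33  0x5c  0xa6  0x9b  0x87 ]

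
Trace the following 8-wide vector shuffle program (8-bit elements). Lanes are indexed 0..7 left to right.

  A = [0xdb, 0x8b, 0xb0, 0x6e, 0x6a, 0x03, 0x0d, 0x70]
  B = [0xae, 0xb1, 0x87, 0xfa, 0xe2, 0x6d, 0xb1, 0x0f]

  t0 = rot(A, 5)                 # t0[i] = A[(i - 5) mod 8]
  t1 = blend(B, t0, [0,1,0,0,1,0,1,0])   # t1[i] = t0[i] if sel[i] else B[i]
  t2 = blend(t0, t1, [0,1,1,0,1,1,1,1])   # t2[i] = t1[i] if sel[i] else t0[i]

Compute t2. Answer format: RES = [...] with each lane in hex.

RES = [ 0x6e  0x6a  0x87  0x0d  0x70  0x6d  0x8b  0x0f ]

t0 = [0x6e, 0x6a, 0x03, 0x0d, 0x70, 0xdb, 0x8b, 0xb0]
t1 = [0xae, 0x6a, 0x87, 0xfa, 0x70, 0x6d, 0x8b, 0x0f]
t2 = [0x6e, 0x6a, 0x87, 0x0d, 0x70, 0x6d, 0x8b, 0x0f]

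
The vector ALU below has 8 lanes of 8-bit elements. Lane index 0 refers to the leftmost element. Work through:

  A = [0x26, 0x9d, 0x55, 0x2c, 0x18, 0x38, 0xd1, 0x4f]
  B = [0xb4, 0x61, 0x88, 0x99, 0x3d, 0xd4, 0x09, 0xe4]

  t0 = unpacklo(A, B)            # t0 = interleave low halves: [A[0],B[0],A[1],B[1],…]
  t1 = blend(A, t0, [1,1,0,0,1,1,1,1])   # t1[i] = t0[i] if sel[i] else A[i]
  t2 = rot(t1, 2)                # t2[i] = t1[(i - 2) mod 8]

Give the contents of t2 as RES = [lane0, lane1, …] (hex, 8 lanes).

  t0: 26 b4 9d 61 55 88 2c 99
  t1: 26 b4 55 2c 55 88 2c 99
  t2: 2c 99 26 b4 55 2c 55 88

RES = [0x2c, 0x99, 0x26, 0xb4, 0x55, 0x2c, 0x55, 0x88]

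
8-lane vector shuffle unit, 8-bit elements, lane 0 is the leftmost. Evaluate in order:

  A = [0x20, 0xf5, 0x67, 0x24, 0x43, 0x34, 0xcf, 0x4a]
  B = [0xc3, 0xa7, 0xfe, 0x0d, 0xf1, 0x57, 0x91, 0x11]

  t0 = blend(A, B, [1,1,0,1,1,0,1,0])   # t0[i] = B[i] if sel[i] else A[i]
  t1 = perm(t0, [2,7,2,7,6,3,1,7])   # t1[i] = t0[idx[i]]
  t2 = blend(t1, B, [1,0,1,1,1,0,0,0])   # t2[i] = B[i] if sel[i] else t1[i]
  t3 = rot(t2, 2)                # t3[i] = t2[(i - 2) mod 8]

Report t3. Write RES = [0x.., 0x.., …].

RES = [ 0xa7  0x4a  0xc3  0x4a  0xfe  0x0d  0xf1  0x0d ]

→ t0 |c3|a7|67|0d|f1|34|91|4a|
→ t1 |67|4a|67|4a|91|0d|a7|4a|
→ t2 |c3|4a|fe|0d|f1|0d|a7|4a|
→ t3 |a7|4a|c3|4a|fe|0d|f1|0d|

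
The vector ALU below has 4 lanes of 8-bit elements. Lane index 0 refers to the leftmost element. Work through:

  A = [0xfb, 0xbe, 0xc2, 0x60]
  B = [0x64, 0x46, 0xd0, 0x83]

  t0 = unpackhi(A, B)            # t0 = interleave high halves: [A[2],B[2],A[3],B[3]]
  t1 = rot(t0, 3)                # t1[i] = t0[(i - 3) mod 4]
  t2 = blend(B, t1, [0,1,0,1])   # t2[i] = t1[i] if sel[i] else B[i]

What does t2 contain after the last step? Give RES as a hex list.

RES = [0x64, 0x60, 0xd0, 0xc2]

→ t0 |c2|d0|60|83|
→ t1 |d0|60|83|c2|
→ t2 |64|60|d0|c2|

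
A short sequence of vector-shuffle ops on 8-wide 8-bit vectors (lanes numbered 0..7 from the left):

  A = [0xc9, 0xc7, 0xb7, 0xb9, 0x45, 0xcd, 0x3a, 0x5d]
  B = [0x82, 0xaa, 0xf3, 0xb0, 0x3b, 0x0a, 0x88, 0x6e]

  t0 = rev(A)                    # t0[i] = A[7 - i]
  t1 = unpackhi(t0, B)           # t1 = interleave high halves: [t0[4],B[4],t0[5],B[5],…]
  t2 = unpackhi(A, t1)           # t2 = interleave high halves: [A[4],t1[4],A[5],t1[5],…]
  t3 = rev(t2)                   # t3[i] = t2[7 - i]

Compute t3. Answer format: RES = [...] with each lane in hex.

  t0: 5d 3a cd 45 b9 b7 c7 c9
  t1: b9 3b b7 0a c7 88 c9 6e
  t2: 45 c7 cd 88 3a c9 5d 6e
  t3: 6e 5d c9 3a 88 cd c7 45

RES = [ 0x6e  0x5d  0xc9  0x3a  0x88  0xcd  0xc7  0x45 ]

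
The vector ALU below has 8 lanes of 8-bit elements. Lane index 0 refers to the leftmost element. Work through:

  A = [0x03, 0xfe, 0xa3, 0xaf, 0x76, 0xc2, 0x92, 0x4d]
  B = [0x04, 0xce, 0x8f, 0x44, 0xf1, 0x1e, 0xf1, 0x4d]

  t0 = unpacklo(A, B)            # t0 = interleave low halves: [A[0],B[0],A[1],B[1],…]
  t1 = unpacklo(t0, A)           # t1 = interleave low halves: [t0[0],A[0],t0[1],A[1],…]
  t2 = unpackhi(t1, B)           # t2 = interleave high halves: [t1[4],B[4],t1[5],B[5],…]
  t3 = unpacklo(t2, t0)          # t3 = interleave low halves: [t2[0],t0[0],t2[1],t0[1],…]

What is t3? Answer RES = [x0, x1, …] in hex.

RES = [ 0xfe  0x03  0xf1  0x04  0xa3  0xfe  0x1e  0xce ]

t0 = [0x03, 0x04, 0xfe, 0xce, 0xa3, 0x8f, 0xaf, 0x44]
t1 = [0x03, 0x03, 0x04, 0xfe, 0xfe, 0xa3, 0xce, 0xaf]
t2 = [0xfe, 0xf1, 0xa3, 0x1e, 0xce, 0xf1, 0xaf, 0x4d]
t3 = [0xfe, 0x03, 0xf1, 0x04, 0xa3, 0xfe, 0x1e, 0xce]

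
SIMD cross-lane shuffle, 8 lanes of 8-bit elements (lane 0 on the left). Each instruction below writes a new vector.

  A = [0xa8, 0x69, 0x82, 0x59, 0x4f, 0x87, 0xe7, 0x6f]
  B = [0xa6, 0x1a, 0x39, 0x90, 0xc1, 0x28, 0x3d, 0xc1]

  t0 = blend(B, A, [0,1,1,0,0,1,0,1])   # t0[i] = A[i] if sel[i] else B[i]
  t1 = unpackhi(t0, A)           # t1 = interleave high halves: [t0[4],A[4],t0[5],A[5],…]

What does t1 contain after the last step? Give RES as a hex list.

RES = [ 0xc1  0x4f  0x87  0x87  0x3d  0xe7  0x6f  0x6f ]

t0 = [0xa6, 0x69, 0x82, 0x90, 0xc1, 0x87, 0x3d, 0x6f]
t1 = [0xc1, 0x4f, 0x87, 0x87, 0x3d, 0xe7, 0x6f, 0x6f]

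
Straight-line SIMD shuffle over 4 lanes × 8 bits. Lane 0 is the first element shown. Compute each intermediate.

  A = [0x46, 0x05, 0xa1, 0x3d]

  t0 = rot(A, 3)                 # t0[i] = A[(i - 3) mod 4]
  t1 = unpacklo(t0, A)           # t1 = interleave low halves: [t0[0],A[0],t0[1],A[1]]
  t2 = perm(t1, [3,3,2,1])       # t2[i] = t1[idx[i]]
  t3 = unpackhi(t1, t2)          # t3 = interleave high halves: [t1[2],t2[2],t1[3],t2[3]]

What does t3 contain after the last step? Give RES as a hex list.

t0 = [0x05, 0xa1, 0x3d, 0x46]
t1 = [0x05, 0x46, 0xa1, 0x05]
t2 = [0x05, 0x05, 0xa1, 0x46]
t3 = [0xa1, 0xa1, 0x05, 0x46]

RES = [ 0xa1  0xa1  0x05  0x46 ]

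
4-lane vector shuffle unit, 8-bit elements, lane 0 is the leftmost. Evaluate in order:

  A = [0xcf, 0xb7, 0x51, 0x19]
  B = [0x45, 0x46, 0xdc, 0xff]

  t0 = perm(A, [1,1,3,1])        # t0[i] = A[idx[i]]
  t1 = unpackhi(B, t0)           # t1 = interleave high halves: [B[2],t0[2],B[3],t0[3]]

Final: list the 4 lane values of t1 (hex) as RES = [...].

RES = [ 0xdc  0x19  0xff  0xb7 ]

t0 = [0xb7, 0xb7, 0x19, 0xb7]
t1 = [0xdc, 0x19, 0xff, 0xb7]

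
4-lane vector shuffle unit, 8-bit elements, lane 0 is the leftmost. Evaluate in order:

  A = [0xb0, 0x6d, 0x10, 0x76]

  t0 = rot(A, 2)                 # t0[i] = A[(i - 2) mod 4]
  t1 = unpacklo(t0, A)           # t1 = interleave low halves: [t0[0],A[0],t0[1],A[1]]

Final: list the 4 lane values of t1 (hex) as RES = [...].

t0 = [0x10, 0x76, 0xb0, 0x6d]
t1 = [0x10, 0xb0, 0x76, 0x6d]

RES = [0x10, 0xb0, 0x76, 0x6d]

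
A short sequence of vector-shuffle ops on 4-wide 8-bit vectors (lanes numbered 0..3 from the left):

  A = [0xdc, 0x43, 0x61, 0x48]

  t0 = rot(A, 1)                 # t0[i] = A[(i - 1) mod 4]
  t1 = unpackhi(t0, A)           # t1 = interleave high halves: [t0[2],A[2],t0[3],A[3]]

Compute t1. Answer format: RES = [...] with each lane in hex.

→ t0 |48|dc|43|61|
→ t1 |43|61|61|48|

RES = [ 0x43  0x61  0x61  0x48 ]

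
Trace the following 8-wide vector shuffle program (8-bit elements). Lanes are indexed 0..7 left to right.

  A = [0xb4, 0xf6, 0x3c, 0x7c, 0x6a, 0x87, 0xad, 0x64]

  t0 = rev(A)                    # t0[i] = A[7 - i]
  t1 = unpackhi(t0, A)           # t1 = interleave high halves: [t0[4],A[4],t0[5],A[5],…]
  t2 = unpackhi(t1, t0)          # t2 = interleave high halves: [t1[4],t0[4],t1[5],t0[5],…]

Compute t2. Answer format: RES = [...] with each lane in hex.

RES = [ 0xf6  0x7c  0xad  0x3c  0xb4  0xf6  0x64  0xb4 ]

t0 = [0x64, 0xad, 0x87, 0x6a, 0x7c, 0x3c, 0xf6, 0xb4]
t1 = [0x7c, 0x6a, 0x3c, 0x87, 0xf6, 0xad, 0xb4, 0x64]
t2 = [0xf6, 0x7c, 0xad, 0x3c, 0xb4, 0xf6, 0x64, 0xb4]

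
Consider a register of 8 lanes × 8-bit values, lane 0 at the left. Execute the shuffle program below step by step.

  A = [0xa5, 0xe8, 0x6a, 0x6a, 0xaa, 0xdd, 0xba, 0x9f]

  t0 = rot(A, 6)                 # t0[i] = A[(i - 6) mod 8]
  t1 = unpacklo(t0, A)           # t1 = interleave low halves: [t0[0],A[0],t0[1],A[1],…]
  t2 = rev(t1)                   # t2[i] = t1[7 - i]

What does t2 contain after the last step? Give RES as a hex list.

  t0: 6a 6a aa dd ba 9f a5 e8
  t1: 6a a5 6a e8 aa 6a dd 6a
  t2: 6a dd 6a aa e8 6a a5 6a

RES = [ 0x6a  0xdd  0x6a  0xaa  0xe8  0x6a  0xa5  0x6a ]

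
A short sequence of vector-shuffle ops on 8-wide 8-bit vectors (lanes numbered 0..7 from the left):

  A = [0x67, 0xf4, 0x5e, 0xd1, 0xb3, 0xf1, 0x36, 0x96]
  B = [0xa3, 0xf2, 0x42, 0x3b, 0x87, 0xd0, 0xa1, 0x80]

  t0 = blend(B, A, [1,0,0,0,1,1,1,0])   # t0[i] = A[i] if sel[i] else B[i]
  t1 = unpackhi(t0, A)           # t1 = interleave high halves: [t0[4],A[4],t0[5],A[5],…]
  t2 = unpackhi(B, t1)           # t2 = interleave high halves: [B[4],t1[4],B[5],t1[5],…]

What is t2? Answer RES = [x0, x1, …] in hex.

RES = [ 0x87  0x36  0xd0  0x36  0xa1  0x80  0x80  0x96 ]

  t0: 67 f2 42 3b b3 f1 36 80
  t1: b3 b3 f1 f1 36 36 80 96
  t2: 87 36 d0 36 a1 80 80 96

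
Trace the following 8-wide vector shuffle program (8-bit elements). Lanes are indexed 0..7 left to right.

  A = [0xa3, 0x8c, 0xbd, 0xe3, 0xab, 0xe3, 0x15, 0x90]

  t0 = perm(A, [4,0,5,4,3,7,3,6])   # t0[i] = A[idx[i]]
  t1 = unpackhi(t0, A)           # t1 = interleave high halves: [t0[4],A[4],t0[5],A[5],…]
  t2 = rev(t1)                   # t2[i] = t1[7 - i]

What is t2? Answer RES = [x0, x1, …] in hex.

RES = [ 0x90  0x15  0x15  0xe3  0xe3  0x90  0xab  0xe3 ]

→ t0 |ab|a3|e3|ab|e3|90|e3|15|
→ t1 |e3|ab|90|e3|e3|15|15|90|
→ t2 |90|15|15|e3|e3|90|ab|e3|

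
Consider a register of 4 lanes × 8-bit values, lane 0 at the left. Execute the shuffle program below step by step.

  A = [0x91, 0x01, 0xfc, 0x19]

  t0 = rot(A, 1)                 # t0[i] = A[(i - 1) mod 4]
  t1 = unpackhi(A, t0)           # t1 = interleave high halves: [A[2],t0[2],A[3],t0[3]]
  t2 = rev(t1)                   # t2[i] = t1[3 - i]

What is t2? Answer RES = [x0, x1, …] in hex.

RES = [0xfc, 0x19, 0x01, 0xfc]

  t0: 19 91 01 fc
  t1: fc 01 19 fc
  t2: fc 19 01 fc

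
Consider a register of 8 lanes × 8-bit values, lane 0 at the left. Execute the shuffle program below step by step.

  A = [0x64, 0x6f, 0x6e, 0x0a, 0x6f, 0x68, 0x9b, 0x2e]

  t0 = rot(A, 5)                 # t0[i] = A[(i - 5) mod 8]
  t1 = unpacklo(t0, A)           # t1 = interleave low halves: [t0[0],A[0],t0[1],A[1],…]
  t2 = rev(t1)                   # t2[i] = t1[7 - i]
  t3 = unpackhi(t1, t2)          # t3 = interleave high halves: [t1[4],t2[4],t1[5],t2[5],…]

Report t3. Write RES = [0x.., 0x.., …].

RES = [ 0x68  0x6f  0x6e  0x6f  0x9b  0x64  0x0a  0x0a ]

t0 = [0x0a, 0x6f, 0x68, 0x9b, 0x2e, 0x64, 0x6f, 0x6e]
t1 = [0x0a, 0x64, 0x6f, 0x6f, 0x68, 0x6e, 0x9b, 0x0a]
t2 = [0x0a, 0x9b, 0x6e, 0x68, 0x6f, 0x6f, 0x64, 0x0a]
t3 = [0x68, 0x6f, 0x6e, 0x6f, 0x9b, 0x64, 0x0a, 0x0a]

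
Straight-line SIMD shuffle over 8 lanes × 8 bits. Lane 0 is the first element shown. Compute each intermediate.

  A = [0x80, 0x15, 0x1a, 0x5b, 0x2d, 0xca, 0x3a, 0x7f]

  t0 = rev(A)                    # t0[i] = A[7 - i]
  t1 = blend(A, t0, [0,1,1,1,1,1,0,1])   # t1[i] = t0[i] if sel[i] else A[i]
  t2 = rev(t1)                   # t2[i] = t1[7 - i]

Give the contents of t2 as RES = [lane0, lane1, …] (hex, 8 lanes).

→ t0 |7f|3a|ca|2d|5b|1a|15|80|
→ t1 |80|3a|ca|2d|5b|1a|3a|80|
→ t2 |80|3a|1a|5b|2d|ca|3a|80|

RES = [ 0x80  0x3a  0x1a  0x5b  0x2d  0xca  0x3a  0x80 ]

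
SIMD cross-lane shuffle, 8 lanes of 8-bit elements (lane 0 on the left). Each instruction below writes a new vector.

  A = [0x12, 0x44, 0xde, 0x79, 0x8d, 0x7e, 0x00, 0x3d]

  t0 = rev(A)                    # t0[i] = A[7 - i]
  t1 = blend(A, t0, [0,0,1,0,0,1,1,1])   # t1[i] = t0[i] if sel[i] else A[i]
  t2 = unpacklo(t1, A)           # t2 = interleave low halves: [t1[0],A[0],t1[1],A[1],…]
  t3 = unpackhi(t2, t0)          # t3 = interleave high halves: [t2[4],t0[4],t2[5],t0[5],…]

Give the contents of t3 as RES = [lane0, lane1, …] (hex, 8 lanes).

RES = [0x7e, 0x79, 0xde, 0xde, 0x79, 0x44, 0x79, 0x12]

→ t0 |3d|00|7e|8d|79|de|44|12|
→ t1 |12|44|7e|79|8d|de|44|12|
→ t2 |12|12|44|44|7e|de|79|79|
→ t3 |7e|79|de|de|79|44|79|12|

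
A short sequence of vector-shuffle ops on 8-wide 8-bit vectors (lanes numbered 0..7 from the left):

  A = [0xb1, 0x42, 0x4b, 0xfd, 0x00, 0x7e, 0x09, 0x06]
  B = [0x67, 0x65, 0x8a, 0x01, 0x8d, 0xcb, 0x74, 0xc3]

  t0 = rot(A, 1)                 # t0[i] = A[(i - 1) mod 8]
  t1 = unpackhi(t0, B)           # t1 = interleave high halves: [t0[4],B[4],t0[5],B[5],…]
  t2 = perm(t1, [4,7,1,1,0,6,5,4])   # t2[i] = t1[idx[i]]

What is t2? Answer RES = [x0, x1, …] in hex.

RES = [0x7e, 0xc3, 0x8d, 0x8d, 0xfd, 0x09, 0x74, 0x7e]

  t0: 06 b1 42 4b fd 00 7e 09
  t1: fd 8d 00 cb 7e 74 09 c3
  t2: 7e c3 8d 8d fd 09 74 7e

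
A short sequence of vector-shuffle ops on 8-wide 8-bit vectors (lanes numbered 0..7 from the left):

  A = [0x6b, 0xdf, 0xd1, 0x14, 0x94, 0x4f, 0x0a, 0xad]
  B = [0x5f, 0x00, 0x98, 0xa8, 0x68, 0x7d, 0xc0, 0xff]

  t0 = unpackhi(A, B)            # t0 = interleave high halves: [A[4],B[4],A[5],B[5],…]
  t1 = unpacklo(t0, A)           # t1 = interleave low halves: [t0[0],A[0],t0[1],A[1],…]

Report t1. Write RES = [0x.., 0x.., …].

t0 = [0x94, 0x68, 0x4f, 0x7d, 0x0a, 0xc0, 0xad, 0xff]
t1 = [0x94, 0x6b, 0x68, 0xdf, 0x4f, 0xd1, 0x7d, 0x14]

RES = [ 0x94  0x6b  0x68  0xdf  0x4f  0xd1  0x7d  0x14 ]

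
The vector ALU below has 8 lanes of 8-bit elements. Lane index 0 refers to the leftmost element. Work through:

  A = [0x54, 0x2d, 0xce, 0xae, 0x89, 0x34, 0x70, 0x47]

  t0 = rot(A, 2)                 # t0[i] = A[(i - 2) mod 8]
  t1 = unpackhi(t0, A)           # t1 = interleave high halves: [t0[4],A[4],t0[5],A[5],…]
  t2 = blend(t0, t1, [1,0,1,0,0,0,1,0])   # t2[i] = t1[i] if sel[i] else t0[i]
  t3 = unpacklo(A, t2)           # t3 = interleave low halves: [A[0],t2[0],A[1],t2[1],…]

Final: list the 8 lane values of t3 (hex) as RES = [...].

RES = [ 0x54  0xce  0x2d  0x47  0xce  0xae  0xae  0x2d ]

  t0: 70 47 54 2d ce ae 89 34
  t1: ce 89 ae 34 89 70 34 47
  t2: ce 47 ae 2d ce ae 34 34
  t3: 54 ce 2d 47 ce ae ae 2d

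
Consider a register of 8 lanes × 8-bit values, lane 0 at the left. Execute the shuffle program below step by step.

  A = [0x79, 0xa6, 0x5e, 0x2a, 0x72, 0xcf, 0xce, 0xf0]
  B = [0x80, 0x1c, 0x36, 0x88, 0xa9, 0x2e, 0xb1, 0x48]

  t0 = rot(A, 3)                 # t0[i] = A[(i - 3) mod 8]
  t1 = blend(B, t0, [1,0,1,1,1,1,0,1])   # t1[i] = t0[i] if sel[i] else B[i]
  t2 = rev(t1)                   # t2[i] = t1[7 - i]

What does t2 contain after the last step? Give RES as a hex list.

RES = [0x72, 0xb1, 0x5e, 0xa6, 0x79, 0xf0, 0x1c, 0xcf]

  t0: cf ce f0 79 a6 5e 2a 72
  t1: cf 1c f0 79 a6 5e b1 72
  t2: 72 b1 5e a6 79 f0 1c cf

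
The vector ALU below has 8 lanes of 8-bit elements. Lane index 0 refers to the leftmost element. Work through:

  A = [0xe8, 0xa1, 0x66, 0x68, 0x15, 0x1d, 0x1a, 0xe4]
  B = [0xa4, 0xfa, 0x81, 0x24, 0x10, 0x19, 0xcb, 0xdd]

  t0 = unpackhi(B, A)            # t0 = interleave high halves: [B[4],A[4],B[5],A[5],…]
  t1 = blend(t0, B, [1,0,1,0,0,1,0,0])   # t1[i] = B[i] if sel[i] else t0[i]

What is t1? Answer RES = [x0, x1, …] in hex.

  t0: 10 15 19 1d cb 1a dd e4
  t1: a4 15 81 1d cb 19 dd e4

RES = [ 0xa4  0x15  0x81  0x1d  0xcb  0x19  0xdd  0xe4 ]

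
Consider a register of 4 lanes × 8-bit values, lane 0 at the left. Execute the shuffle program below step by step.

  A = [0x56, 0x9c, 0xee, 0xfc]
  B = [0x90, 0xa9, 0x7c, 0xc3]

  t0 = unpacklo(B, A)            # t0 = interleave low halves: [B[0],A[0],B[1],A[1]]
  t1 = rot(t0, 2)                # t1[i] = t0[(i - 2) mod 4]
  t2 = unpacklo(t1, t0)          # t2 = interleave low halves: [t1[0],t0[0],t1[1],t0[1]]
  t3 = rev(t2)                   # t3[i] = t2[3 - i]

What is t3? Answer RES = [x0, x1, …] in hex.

RES = [0x56, 0x9c, 0x90, 0xa9]

  t0: 90 56 a9 9c
  t1: a9 9c 90 56
  t2: a9 90 9c 56
  t3: 56 9c 90 a9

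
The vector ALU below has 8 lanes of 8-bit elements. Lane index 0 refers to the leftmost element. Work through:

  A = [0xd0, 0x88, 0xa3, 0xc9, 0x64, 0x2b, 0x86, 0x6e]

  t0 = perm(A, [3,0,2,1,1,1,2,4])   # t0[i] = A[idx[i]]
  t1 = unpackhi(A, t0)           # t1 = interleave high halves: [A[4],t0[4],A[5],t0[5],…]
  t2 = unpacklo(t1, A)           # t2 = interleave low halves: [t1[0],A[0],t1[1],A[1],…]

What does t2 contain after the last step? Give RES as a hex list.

RES = [0x64, 0xd0, 0x88, 0x88, 0x2b, 0xa3, 0x88, 0xc9]

  t0: c9 d0 a3 88 88 88 a3 64
  t1: 64 88 2b 88 86 a3 6e 64
  t2: 64 d0 88 88 2b a3 88 c9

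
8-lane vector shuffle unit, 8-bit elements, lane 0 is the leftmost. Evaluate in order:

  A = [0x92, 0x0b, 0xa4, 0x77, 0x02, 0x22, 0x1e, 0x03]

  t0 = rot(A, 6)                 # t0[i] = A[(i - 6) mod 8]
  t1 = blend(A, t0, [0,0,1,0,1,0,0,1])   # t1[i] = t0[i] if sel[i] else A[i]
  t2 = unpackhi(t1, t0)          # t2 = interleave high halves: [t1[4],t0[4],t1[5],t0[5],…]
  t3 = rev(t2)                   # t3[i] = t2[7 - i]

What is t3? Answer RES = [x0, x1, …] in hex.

  t0: a4 77 02 22 1e 03 92 0b
  t1: 92 0b 02 77 1e 22 1e 0b
  t2: 1e 1e 22 03 1e 92 0b 0b
  t3: 0b 0b 92 1e 03 22 1e 1e

RES = [ 0x0b  0x0b  0x92  0x1e  0x03  0x22  0x1e  0x1e ]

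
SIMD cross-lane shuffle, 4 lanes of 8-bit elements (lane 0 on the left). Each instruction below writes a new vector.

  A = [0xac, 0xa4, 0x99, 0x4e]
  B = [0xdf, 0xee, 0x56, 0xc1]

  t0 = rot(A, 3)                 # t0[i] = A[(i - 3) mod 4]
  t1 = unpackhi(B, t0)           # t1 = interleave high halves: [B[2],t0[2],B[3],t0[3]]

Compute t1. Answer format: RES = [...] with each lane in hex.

RES = [0x56, 0x4e, 0xc1, 0xac]

t0 = [0xa4, 0x99, 0x4e, 0xac]
t1 = [0x56, 0x4e, 0xc1, 0xac]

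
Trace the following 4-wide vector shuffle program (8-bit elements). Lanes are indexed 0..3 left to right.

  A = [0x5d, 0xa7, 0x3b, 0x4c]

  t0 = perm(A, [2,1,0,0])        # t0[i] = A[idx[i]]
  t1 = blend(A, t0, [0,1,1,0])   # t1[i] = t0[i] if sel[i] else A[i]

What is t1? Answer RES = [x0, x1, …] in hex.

  t0: 3b a7 5d 5d
  t1: 5d a7 5d 4c

RES = [0x5d, 0xa7, 0x5d, 0x4c]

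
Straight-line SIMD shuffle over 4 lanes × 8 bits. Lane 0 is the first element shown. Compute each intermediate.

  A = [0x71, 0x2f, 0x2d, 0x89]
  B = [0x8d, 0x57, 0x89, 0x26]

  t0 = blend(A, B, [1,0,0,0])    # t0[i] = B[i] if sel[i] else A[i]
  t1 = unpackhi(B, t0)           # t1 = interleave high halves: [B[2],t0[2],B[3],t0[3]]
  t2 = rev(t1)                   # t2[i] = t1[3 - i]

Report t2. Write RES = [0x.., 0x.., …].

  t0: 8d 2f 2d 89
  t1: 89 2d 26 89
  t2: 89 26 2d 89

RES = [0x89, 0x26, 0x2d, 0x89]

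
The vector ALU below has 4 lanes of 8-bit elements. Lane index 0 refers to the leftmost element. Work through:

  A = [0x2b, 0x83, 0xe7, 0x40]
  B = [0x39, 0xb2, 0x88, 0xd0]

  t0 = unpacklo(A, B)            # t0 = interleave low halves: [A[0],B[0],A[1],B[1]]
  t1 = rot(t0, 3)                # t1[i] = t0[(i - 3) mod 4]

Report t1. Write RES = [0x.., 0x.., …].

RES = [0x39, 0x83, 0xb2, 0x2b]

t0 = [0x2b, 0x39, 0x83, 0xb2]
t1 = [0x39, 0x83, 0xb2, 0x2b]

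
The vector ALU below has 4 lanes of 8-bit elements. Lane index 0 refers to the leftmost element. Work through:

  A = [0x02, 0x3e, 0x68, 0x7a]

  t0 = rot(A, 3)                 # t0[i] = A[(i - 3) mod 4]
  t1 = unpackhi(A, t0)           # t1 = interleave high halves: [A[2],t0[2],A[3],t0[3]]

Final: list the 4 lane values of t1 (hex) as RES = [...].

  t0: 3e 68 7a 02
  t1: 68 7a 7a 02

RES = [0x68, 0x7a, 0x7a, 0x02]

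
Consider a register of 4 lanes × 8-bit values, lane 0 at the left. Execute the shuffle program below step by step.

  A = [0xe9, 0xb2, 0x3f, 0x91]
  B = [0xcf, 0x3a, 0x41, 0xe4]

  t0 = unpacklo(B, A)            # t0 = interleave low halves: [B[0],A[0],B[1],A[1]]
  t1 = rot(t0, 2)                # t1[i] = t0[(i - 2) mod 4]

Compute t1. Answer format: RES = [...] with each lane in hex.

  t0: cf e9 3a b2
  t1: 3a b2 cf e9

RES = [0x3a, 0xb2, 0xcf, 0xe9]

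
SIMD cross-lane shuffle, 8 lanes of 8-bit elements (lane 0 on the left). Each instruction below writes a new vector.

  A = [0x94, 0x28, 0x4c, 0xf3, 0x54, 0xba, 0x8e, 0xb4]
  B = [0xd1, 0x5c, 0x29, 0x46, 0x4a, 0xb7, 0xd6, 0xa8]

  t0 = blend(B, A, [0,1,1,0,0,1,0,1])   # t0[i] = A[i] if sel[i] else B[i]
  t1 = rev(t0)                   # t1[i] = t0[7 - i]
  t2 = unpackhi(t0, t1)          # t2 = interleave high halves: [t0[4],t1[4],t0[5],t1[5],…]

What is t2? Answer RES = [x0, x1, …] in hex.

→ t0 |d1|28|4c|46|4a|ba|d6|b4|
→ t1 |b4|d6|ba|4a|46|4c|28|d1|
→ t2 |4a|46|ba|4c|d6|28|b4|d1|

RES = [ 0x4a  0x46  0xba  0x4c  0xd6  0x28  0xb4  0xd1 ]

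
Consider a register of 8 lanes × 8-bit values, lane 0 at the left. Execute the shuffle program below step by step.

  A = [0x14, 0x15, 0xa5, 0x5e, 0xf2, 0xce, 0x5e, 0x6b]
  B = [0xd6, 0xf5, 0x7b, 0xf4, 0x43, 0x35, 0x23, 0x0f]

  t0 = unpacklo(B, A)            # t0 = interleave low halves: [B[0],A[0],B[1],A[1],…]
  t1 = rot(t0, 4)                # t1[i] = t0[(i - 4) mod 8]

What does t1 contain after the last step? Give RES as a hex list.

RES = [ 0x7b  0xa5  0xf4  0x5e  0xd6  0x14  0xf5  0x15 ]

t0 = [0xd6, 0x14, 0xf5, 0x15, 0x7b, 0xa5, 0xf4, 0x5e]
t1 = [0x7b, 0xa5, 0xf4, 0x5e, 0xd6, 0x14, 0xf5, 0x15]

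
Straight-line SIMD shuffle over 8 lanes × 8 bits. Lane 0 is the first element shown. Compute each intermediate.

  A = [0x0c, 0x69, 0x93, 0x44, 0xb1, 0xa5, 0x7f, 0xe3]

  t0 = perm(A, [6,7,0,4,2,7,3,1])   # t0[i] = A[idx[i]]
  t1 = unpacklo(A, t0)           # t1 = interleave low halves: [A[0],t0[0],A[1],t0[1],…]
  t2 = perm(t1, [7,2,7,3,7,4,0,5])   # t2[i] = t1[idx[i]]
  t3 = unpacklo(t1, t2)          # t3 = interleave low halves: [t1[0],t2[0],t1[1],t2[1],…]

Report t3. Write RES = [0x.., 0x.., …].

→ t0 |7f|e3|0c|b1|93|e3|44|69|
→ t1 |0c|7f|69|e3|93|0c|44|b1|
→ t2 |b1|69|b1|e3|b1|93|0c|0c|
→ t3 |0c|b1|7f|69|69|b1|e3|e3|

RES = [0x0c, 0xb1, 0x7f, 0x69, 0x69, 0xb1, 0xe3, 0xe3]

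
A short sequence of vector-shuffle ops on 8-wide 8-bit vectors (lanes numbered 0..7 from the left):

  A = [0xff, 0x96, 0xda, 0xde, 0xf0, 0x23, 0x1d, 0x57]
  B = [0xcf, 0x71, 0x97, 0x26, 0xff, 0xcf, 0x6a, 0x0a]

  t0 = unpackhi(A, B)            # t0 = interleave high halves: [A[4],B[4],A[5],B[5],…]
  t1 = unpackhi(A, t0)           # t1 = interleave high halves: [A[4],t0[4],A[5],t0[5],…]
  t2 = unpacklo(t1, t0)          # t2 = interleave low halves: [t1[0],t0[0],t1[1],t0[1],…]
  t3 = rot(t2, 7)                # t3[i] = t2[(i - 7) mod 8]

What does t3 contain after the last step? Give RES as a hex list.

t0 = [0xf0, 0xff, 0x23, 0xcf, 0x1d, 0x6a, 0x57, 0x0a]
t1 = [0xf0, 0x1d, 0x23, 0x6a, 0x1d, 0x57, 0x57, 0x0a]
t2 = [0xf0, 0xf0, 0x1d, 0xff, 0x23, 0x23, 0x6a, 0xcf]
t3 = [0xf0, 0x1d, 0xff, 0x23, 0x23, 0x6a, 0xcf, 0xf0]

RES = [ 0xf0  0x1d  0xff  0x23  0x23  0x6a  0xcf  0xf0 ]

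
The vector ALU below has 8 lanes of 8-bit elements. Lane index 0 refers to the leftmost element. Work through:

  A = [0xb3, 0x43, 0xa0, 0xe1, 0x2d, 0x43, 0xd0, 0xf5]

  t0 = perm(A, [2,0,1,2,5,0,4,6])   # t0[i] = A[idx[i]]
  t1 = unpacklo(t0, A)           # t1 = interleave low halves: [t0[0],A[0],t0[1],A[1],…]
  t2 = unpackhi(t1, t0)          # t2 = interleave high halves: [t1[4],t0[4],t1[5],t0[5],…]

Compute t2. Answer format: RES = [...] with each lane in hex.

RES = [ 0x43  0x43  0xa0  0xb3  0xa0  0x2d  0xe1  0xd0 ]

t0 = [0xa0, 0xb3, 0x43, 0xa0, 0x43, 0xb3, 0x2d, 0xd0]
t1 = [0xa0, 0xb3, 0xb3, 0x43, 0x43, 0xa0, 0xa0, 0xe1]
t2 = [0x43, 0x43, 0xa0, 0xb3, 0xa0, 0x2d, 0xe1, 0xd0]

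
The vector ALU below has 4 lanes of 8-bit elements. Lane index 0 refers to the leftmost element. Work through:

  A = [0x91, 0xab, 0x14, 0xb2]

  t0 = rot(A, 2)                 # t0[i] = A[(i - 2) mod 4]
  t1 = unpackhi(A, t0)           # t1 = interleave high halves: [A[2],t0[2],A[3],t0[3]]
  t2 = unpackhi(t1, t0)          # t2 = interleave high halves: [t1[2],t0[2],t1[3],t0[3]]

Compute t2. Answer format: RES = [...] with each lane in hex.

→ t0 |14|b2|91|ab|
→ t1 |14|91|b2|ab|
→ t2 |b2|91|ab|ab|

RES = [ 0xb2  0x91  0xab  0xab ]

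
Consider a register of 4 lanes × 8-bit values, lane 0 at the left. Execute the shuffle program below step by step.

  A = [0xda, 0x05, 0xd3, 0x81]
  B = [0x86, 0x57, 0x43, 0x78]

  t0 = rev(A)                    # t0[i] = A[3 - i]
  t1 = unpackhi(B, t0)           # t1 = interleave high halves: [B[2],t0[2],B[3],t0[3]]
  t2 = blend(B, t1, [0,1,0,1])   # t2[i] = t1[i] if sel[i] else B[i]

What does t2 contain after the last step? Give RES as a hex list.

RES = [ 0x86  0x05  0x43  0xda ]

→ t0 |81|d3|05|da|
→ t1 |43|05|78|da|
→ t2 |86|05|43|da|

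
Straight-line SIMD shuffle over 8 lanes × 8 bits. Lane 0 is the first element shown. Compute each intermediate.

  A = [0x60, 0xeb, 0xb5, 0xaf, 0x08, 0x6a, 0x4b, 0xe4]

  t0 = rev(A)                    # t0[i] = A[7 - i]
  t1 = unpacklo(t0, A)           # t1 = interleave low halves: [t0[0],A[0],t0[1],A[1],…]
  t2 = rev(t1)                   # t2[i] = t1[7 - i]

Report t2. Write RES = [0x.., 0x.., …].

  t0: e4 4b 6a 08 af b5 eb 60
  t1: e4 60 4b eb 6a b5 08 af
  t2: af 08 b5 6a eb 4b 60 e4

RES = [0xaf, 0x08, 0xb5, 0x6a, 0xeb, 0x4b, 0x60, 0xe4]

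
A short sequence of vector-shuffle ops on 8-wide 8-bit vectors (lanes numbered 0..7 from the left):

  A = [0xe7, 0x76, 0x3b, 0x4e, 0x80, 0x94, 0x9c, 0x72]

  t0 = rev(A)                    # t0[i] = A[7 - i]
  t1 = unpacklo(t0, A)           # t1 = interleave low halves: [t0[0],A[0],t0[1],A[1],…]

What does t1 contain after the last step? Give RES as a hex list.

RES = [0x72, 0xe7, 0x9c, 0x76, 0x94, 0x3b, 0x80, 0x4e]

→ t0 |72|9c|94|80|4e|3b|76|e7|
→ t1 |72|e7|9c|76|94|3b|80|4e|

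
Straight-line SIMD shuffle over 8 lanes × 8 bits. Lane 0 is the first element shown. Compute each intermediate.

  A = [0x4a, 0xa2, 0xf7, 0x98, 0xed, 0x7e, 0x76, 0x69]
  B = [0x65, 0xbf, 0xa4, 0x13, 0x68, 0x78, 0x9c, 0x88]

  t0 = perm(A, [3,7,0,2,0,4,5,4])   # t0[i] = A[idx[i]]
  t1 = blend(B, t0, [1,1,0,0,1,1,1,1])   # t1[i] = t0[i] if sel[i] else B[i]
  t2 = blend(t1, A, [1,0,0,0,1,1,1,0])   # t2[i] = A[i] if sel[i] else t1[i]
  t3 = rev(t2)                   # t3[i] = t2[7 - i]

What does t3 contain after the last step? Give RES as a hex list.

RES = [0xed, 0x76, 0x7e, 0xed, 0x13, 0xa4, 0x69, 0x4a]

  t0: 98 69 4a f7 4a ed 7e ed
  t1: 98 69 a4 13 4a ed 7e ed
  t2: 4a 69 a4 13 ed 7e 76 ed
  t3: ed 76 7e ed 13 a4 69 4a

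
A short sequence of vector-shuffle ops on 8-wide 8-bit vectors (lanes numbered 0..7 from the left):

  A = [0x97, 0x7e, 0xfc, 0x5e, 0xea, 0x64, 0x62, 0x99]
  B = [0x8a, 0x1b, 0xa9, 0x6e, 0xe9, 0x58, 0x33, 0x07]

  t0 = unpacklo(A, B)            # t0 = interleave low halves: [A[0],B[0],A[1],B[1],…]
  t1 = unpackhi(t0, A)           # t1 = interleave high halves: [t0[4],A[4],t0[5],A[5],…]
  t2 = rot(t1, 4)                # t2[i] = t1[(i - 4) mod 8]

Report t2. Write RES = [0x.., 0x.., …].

→ t0 |97|8a|7e|1b|fc|a9|5e|6e|
→ t1 |fc|ea|a9|64|5e|62|6e|99|
→ t2 |5e|62|6e|99|fc|ea|a9|64|

RES = [ 0x5e  0x62  0x6e  0x99  0xfc  0xea  0xa9  0x64 ]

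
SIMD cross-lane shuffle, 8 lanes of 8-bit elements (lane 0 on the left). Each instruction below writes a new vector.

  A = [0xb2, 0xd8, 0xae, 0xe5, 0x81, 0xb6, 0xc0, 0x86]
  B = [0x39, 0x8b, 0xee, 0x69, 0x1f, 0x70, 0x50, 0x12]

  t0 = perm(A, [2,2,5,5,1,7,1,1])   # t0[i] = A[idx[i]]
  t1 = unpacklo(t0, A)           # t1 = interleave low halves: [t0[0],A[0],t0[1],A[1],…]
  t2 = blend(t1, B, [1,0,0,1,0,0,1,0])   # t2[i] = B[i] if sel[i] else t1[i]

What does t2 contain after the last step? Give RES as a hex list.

  t0: ae ae b6 b6 d8 86 d8 d8
  t1: ae b2 ae d8 b6 ae b6 e5
  t2: 39 b2 ae 69 b6 ae 50 e5

RES = [ 0x39  0xb2  0xae  0x69  0xb6  0xae  0x50  0xe5 ]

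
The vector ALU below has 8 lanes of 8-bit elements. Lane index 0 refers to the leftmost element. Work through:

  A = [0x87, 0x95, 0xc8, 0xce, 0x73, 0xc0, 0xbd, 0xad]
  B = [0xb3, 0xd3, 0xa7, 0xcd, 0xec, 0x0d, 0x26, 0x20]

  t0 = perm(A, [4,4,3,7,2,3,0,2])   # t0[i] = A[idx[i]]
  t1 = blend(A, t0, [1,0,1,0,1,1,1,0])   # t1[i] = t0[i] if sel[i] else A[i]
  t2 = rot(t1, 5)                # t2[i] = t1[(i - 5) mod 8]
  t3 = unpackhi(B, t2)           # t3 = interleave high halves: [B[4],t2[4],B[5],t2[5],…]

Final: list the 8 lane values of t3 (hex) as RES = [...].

  t0: 73 73 ce ad c8 ce 87 c8
  t1: 73 95 ce ce c8 ce 87 ad
  t2: ce c8 ce 87 ad 73 95 ce
  t3: ec ad 0d 73 26 95 20 ce

RES = [ 0xec  0xad  0x0d  0x73  0x26  0x95  0x20  0xce ]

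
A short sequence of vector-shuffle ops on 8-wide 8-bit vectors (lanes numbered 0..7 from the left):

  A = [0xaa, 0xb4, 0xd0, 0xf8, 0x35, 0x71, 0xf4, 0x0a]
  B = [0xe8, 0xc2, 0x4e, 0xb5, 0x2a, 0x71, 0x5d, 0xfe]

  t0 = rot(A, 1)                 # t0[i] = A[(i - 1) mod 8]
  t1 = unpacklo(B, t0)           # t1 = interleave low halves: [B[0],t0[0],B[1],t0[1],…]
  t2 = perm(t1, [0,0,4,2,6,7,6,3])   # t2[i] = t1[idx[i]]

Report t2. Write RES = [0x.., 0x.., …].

  t0: 0a aa b4 d0 f8 35 71 f4
  t1: e8 0a c2 aa 4e b4 b5 d0
  t2: e8 e8 4e c2 b5 d0 b5 aa

RES = [0xe8, 0xe8, 0x4e, 0xc2, 0xb5, 0xd0, 0xb5, 0xaa]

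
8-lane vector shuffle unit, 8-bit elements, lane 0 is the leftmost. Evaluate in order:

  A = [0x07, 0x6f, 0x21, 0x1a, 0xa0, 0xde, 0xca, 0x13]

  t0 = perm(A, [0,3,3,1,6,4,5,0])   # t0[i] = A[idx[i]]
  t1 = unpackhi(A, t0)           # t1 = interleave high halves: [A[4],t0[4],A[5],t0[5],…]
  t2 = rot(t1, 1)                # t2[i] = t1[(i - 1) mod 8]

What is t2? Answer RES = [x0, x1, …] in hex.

RES = [ 0x07  0xa0  0xca  0xde  0xa0  0xca  0xde  0x13 ]

  t0: 07 1a 1a 6f ca a0 de 07
  t1: a0 ca de a0 ca de 13 07
  t2: 07 a0 ca de a0 ca de 13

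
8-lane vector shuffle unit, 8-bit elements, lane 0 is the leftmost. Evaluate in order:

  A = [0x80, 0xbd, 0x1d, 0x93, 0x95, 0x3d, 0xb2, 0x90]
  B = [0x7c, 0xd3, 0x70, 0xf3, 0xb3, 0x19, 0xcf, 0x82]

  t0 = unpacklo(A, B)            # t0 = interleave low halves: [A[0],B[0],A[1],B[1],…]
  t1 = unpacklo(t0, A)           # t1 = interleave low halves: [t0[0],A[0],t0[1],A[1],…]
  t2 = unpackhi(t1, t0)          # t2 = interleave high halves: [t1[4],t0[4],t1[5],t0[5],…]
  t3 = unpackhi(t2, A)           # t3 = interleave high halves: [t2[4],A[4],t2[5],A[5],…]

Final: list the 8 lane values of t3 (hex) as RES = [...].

RES = [0xd3, 0x95, 0x93, 0x3d, 0x93, 0xb2, 0xf3, 0x90]

→ t0 |80|7c|bd|d3|1d|70|93|f3|
→ t1 |80|80|7c|bd|bd|1d|d3|93|
→ t2 |bd|1d|1d|70|d3|93|93|f3|
→ t3 |d3|95|93|3d|93|b2|f3|90|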